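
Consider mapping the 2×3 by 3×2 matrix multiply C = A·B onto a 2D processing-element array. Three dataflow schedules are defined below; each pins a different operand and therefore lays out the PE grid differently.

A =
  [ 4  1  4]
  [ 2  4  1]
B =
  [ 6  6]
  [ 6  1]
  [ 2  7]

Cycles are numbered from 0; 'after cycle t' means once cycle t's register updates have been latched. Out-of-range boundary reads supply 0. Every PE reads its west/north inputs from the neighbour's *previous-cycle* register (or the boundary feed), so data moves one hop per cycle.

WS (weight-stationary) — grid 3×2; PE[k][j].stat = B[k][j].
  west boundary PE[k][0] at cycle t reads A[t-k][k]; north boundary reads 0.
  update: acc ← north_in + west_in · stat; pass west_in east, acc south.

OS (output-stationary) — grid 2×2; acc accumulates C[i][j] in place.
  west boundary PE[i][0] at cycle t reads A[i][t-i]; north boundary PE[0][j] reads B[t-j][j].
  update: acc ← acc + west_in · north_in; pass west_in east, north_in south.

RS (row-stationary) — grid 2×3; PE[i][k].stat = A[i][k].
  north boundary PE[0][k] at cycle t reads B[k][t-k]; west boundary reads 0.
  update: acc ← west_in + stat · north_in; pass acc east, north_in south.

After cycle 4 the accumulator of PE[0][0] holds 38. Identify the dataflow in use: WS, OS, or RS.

dataflow = OS

WS (3×2 grid), PE[0][0]:
  c0 r0c0: 24 / 4 / 24
  c1 r0c0: 12 / 2 / 12
  c2 r0c0: 0 / 0 / 0
  c3 r0c0: 0 / 0 / 0
  c4 r0c0: 0 / 0 / 0
OS (2×2 grid), PE[0][0]:
  c0 r0c0: 24 / 4 / 6
  c1 r0c0: 30 / 1 / 6
  c2 r0c0: 38 / 4 / 2
  c3 r0c0: 38 / 0 / 0
  c4 r0c0: 38 / 0 / 0
RS (2×3 grid), PE[0][0]:
  c0 r0c0: 24 / 24 / 6
  c1 r0c0: 24 / 24 / 6
  c2 r0c0: 0 / 0 / 0
  c3 r0c0: 0 / 0 / 0
  c4 r0c0: 0 / 0 / 0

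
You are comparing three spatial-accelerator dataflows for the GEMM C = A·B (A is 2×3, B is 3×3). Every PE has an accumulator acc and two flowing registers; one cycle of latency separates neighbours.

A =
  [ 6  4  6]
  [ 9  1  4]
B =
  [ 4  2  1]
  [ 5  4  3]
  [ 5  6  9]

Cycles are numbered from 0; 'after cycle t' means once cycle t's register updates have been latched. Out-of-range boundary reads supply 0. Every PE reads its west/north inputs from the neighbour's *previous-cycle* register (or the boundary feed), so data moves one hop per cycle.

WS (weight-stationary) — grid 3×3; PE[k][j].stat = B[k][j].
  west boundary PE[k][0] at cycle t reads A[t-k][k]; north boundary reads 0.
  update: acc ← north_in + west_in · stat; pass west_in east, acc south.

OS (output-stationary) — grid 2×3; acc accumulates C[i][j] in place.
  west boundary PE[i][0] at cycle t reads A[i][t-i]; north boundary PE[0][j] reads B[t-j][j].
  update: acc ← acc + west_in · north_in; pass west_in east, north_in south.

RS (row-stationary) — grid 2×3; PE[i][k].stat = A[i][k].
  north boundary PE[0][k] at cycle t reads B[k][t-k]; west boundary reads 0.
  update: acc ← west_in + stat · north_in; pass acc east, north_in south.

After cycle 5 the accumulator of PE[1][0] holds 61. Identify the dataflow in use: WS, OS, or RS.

WS (3×3 grid), PE[1][0]:
  after 0 — PE[1][0] acc=0, pass-E 0, pass-S 0
  after 1 — PE[1][0] acc=44, pass-E 4, pass-S 44
  after 2 — PE[1][0] acc=41, pass-E 1, pass-S 41
  after 3 — PE[1][0] acc=0, pass-E 0, pass-S 0
  after 4 — PE[1][0] acc=0, pass-E 0, pass-S 0
  after 5 — PE[1][0] acc=0, pass-E 0, pass-S 0
OS (2×3 grid), PE[1][0]:
  after 0 — PE[1][0] acc=0, pass-E 0, pass-S 0
  after 1 — PE[1][0] acc=36, pass-E 9, pass-S 4
  after 2 — PE[1][0] acc=41, pass-E 1, pass-S 5
  after 3 — PE[1][0] acc=61, pass-E 4, pass-S 5
  after 4 — PE[1][0] acc=61, pass-E 0, pass-S 0
  after 5 — PE[1][0] acc=61, pass-E 0, pass-S 0
RS (2×3 grid), PE[1][0]:
  after 0 — PE[1][0] acc=0, pass-E 0, pass-S 0
  after 1 — PE[1][0] acc=36, pass-E 36, pass-S 4
  after 2 — PE[1][0] acc=18, pass-E 18, pass-S 2
  after 3 — PE[1][0] acc=9, pass-E 9, pass-S 1
  after 4 — PE[1][0] acc=0, pass-E 0, pass-S 0
  after 5 — PE[1][0] acc=0, pass-E 0, pass-S 0

dataflow = OS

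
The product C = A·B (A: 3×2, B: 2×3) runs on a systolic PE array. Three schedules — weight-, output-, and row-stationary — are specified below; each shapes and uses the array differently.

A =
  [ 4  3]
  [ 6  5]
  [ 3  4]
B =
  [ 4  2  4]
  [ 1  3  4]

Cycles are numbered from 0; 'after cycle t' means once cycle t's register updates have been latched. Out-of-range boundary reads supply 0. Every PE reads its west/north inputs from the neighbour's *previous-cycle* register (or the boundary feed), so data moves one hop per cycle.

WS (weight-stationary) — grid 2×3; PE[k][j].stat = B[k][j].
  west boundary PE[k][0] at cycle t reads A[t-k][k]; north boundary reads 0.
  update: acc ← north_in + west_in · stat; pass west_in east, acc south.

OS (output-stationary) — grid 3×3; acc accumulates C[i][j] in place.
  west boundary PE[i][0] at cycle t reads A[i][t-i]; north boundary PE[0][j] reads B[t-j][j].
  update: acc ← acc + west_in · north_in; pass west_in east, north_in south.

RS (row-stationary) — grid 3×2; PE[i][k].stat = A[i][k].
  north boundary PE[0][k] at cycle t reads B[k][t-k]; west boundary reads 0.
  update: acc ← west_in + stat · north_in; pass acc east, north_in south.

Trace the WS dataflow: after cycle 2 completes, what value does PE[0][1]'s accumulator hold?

PE[0][1].acc = 12

WS on a 2×3 grid — tracing PE[0][1] and its feeders:
  0: (0,0).acc=16  regs=<4,16>
  0: (0,1).acc=0  regs=<0,0>
  1: (0,0).acc=24  regs=<6,24>
  1: (0,1).acc=8  regs=<4,8>
  2: (0,0).acc=12  regs=<3,12>
  2: (0,1).acc=12  regs=<6,12>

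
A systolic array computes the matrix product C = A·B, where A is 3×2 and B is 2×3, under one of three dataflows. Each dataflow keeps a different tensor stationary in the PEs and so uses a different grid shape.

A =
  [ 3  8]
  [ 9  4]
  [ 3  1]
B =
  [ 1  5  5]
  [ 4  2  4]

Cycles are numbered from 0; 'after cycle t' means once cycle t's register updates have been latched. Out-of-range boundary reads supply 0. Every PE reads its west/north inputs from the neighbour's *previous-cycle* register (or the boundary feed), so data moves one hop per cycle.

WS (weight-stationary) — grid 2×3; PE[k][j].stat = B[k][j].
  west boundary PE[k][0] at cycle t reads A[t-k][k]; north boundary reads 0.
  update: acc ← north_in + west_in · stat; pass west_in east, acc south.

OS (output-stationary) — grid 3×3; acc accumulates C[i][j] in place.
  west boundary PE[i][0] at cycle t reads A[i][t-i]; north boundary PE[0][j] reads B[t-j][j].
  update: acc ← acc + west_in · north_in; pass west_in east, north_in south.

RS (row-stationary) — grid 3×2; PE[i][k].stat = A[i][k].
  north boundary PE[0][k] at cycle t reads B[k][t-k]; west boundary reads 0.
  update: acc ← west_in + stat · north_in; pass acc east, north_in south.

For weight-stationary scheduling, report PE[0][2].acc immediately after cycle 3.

PE[0][2].acc = 45

WS on a 2×3 grid — tracing PE[0][2] and its feeders:
  after 0 — PE[0][1] acc=0, pass-E 0, pass-S 0
  after 0 — PE[0][2] acc=0, pass-E 0, pass-S 0
  after 1 — PE[0][1] acc=15, pass-E 3, pass-S 15
  after 1 — PE[0][2] acc=0, pass-E 0, pass-S 0
  after 2 — PE[0][1] acc=45, pass-E 9, pass-S 45
  after 2 — PE[0][2] acc=15, pass-E 3, pass-S 15
  after 3 — PE[0][1] acc=15, pass-E 3, pass-S 15
  after 3 — PE[0][2] acc=45, pass-E 9, pass-S 45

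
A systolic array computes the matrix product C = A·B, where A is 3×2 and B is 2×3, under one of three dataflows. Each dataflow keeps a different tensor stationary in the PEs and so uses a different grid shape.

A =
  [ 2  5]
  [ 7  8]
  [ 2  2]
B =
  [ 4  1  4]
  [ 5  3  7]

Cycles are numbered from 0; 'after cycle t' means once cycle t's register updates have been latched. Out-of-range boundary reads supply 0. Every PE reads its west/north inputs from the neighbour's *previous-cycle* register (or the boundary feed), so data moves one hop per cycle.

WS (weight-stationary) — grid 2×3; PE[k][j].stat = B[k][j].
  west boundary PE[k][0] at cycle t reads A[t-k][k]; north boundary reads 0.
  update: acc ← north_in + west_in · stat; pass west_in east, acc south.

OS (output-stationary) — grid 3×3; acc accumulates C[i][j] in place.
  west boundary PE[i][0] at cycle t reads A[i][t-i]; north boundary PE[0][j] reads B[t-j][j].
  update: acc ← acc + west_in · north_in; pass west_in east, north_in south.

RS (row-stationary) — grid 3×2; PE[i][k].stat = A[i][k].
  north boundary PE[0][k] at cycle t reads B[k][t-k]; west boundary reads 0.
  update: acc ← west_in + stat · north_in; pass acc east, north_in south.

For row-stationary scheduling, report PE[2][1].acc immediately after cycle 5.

PE[2][1].acc = 22

RS 3×2: PE[2][1] cycle-by-cycle (with neighbour feeds):
  c0 r1c1: 0 / 0 / 0
  c0 r2c0: 0 / 0 / 0
  c0 r2c1: 0 / 0 / 0
  c1 r1c1: 0 / 0 / 0
  c1 r2c0: 0 / 0 / 0
  c1 r2c1: 0 / 0 / 0
  c2 r1c1: 68 / 68 / 5
  c2 r2c0: 8 / 8 / 4
  c2 r2c1: 0 / 0 / 0
  c3 r1c1: 31 / 31 / 3
  c3 r2c0: 2 / 2 / 1
  c3 r2c1: 18 / 18 / 5
  c4 r1c1: 84 / 84 / 7
  c4 r2c0: 8 / 8 / 4
  c4 r2c1: 8 / 8 / 3
  c5 r1c1: 0 / 0 / 0
  c5 r2c0: 0 / 0 / 0
  c5 r2c1: 22 / 22 / 7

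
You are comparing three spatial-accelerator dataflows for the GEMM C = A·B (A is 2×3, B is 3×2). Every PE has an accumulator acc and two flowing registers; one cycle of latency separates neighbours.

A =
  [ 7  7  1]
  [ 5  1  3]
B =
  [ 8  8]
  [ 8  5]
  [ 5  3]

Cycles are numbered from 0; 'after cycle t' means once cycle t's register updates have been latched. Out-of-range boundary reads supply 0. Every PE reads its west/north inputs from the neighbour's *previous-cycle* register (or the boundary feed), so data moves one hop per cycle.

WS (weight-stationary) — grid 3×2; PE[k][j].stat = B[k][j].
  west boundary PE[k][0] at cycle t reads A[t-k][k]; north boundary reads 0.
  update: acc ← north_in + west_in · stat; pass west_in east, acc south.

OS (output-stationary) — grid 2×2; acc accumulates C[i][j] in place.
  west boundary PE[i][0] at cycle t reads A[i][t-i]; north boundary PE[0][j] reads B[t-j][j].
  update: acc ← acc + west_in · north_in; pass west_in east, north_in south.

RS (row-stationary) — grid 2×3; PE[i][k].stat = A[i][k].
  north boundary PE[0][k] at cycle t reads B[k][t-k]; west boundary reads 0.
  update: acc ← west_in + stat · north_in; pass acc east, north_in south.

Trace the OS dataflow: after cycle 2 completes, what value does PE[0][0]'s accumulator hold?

PE[0][0].acc = 117

OS (2×2). Following PE[0][0] plus its west/north inputs:
  cycle 0: PE[0][0] → acc 56, east 7, south 8
  cycle 1: PE[0][0] → acc 112, east 7, south 8
  cycle 2: PE[0][0] → acc 117, east 1, south 5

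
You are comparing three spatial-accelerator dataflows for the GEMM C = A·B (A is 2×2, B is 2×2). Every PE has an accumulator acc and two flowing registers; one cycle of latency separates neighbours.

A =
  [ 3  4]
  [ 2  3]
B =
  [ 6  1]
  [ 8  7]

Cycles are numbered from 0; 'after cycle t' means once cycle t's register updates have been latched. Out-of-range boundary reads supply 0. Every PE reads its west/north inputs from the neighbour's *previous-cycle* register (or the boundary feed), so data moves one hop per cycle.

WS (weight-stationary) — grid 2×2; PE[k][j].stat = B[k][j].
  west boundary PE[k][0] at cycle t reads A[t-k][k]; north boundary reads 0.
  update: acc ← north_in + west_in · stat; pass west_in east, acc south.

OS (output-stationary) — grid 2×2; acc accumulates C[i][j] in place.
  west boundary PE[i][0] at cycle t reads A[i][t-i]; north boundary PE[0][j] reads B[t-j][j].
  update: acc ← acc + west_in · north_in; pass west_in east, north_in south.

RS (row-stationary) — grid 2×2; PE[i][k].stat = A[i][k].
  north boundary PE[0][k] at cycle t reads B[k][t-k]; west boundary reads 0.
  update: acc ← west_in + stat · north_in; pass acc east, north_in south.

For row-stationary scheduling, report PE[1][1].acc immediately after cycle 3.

RS (2×2). Following PE[1][1] plus its west/north inputs:
  cycle 0: PE[0][1] → acc 0, east 0, south 0
  cycle 0: PE[1][0] → acc 0, east 0, south 0
  cycle 0: PE[1][1] → acc 0, east 0, south 0
  cycle 1: PE[0][1] → acc 50, east 50, south 8
  cycle 1: PE[1][0] → acc 12, east 12, south 6
  cycle 1: PE[1][1] → acc 0, east 0, south 0
  cycle 2: PE[0][1] → acc 31, east 31, south 7
  cycle 2: PE[1][0] → acc 2, east 2, south 1
  cycle 2: PE[1][1] → acc 36, east 36, south 8
  cycle 3: PE[0][1] → acc 0, east 0, south 0
  cycle 3: PE[1][0] → acc 0, east 0, south 0
  cycle 3: PE[1][1] → acc 23, east 23, south 7

PE[1][1].acc = 23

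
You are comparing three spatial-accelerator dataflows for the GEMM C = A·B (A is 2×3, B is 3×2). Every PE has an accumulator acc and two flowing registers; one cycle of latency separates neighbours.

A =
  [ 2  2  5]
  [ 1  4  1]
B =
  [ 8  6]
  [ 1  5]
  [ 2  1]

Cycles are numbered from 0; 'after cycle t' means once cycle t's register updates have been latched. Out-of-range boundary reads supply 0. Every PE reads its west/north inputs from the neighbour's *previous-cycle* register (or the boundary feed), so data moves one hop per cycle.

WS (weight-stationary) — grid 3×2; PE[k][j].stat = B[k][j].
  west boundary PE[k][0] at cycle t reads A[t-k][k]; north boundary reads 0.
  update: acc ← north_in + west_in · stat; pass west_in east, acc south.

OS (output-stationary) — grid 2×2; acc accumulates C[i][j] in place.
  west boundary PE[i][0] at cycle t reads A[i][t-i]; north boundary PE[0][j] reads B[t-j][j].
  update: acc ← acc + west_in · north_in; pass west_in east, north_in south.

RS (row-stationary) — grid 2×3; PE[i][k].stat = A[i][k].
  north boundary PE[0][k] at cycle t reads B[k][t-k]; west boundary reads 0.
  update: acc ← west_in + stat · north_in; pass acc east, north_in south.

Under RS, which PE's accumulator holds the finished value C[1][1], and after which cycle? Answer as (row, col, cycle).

(row, col, cycle) = (1, 2, 4)

RS: C[1][1] accumulates in PE[1][2]:
  t=0 PE[1][2]: acc=0 h=0 v=0
  t=1 PE[1][2]: acc=0 h=0 v=0
  t=2 PE[1][2]: acc=0 h=0 v=0
  t=3 PE[1][2]: acc=14 h=14 v=2
  t=4 PE[1][2]: acc=27 h=27 v=1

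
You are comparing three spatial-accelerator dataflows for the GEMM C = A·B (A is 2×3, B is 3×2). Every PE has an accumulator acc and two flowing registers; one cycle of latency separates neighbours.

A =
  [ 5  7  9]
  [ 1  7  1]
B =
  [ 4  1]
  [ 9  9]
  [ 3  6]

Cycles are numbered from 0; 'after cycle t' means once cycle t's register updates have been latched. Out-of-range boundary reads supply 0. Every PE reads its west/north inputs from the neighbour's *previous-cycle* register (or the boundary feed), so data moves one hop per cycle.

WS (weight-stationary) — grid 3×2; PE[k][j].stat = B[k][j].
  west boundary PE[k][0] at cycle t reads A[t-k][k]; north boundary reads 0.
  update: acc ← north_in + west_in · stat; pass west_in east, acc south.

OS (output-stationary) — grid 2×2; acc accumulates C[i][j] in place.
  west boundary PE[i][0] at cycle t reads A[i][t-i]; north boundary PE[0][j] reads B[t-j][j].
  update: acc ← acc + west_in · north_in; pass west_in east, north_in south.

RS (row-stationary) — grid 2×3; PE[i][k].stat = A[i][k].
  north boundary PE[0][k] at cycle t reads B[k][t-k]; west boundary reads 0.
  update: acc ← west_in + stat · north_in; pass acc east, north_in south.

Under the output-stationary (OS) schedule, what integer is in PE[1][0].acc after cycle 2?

PE[1][0].acc = 67

OS on a 2×2 grid — tracing PE[1][0] and its feeders:
  [0] (0,0) acc=20 (h:5 v:4)
  [0] (1,0) acc=0 (h:0 v:0)
  [1] (0,0) acc=83 (h:7 v:9)
  [1] (1,0) acc=4 (h:1 v:4)
  [2] (0,0) acc=110 (h:9 v:3)
  [2] (1,0) acc=67 (h:7 v:9)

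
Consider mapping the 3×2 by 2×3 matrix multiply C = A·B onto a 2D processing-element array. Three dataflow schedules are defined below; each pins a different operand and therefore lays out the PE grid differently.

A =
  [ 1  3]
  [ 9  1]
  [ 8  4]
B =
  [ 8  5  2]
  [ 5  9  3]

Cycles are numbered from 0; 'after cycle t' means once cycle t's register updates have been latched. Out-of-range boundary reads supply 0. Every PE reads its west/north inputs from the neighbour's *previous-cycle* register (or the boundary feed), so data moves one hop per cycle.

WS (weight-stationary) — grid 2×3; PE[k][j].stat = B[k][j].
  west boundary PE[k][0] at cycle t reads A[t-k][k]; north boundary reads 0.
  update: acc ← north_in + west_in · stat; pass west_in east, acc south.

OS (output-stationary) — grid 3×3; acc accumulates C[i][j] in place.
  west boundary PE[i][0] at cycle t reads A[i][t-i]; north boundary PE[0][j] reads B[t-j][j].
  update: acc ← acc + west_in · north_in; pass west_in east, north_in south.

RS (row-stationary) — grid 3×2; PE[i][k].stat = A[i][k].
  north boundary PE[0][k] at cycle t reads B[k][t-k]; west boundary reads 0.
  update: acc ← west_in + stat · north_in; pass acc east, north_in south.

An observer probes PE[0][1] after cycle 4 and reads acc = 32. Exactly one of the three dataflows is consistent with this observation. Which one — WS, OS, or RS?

dataflow = OS

Under WS (2×3), PE[0][1]:
  @0  [0,1]  acc 0  |  →0  ↓0
  @1  [0,1]  acc 5  |  →1  ↓5
  @2  [0,1]  acc 45  |  →9  ↓45
  @3  [0,1]  acc 40  |  →8  ↓40
  @4  [0,1]  acc 0  |  →0  ↓0
Under OS (3×3), PE[0][1]:
  @0  [0,1]  acc 0  |  →0  ↓0
  @1  [0,1]  acc 5  |  →1  ↓5
  @2  [0,1]  acc 32  |  →3  ↓9
  @3  [0,1]  acc 32  |  →0  ↓0
  @4  [0,1]  acc 32  |  →0  ↓0
Under RS (3×2), PE[0][1]:
  @0  [0,1]  acc 0  |  →0  ↓0
  @1  [0,1]  acc 23  |  →23  ↓5
  @2  [0,1]  acc 32  |  →32  ↓9
  @3  [0,1]  acc 11  |  →11  ↓3
  @4  [0,1]  acc 0  |  →0  ↓0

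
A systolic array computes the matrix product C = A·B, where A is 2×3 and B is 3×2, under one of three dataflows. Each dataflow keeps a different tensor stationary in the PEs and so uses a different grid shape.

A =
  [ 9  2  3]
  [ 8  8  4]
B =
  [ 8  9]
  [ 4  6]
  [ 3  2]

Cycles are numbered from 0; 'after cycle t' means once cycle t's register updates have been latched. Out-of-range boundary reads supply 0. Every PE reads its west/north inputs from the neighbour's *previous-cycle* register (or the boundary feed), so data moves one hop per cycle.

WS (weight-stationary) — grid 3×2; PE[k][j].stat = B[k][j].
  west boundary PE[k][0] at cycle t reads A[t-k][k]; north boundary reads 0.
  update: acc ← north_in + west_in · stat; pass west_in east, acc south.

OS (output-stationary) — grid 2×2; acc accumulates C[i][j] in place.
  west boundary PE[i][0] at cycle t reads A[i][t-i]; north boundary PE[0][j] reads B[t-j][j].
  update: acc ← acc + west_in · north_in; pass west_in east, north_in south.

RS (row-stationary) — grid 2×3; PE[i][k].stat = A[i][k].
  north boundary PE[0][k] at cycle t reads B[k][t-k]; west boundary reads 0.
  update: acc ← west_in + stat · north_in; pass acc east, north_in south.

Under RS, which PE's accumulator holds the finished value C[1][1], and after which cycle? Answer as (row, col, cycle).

(row, col, cycle) = (1, 2, 4)

Under RS, C[1][1] lands at PE[1][2]:
  cycle 0: PE[1][2] → acc 0, east 0, south 0
  cycle 1: PE[1][2] → acc 0, east 0, south 0
  cycle 2: PE[1][2] → acc 0, east 0, south 0
  cycle 3: PE[1][2] → acc 108, east 108, south 3
  cycle 4: PE[1][2] → acc 128, east 128, south 2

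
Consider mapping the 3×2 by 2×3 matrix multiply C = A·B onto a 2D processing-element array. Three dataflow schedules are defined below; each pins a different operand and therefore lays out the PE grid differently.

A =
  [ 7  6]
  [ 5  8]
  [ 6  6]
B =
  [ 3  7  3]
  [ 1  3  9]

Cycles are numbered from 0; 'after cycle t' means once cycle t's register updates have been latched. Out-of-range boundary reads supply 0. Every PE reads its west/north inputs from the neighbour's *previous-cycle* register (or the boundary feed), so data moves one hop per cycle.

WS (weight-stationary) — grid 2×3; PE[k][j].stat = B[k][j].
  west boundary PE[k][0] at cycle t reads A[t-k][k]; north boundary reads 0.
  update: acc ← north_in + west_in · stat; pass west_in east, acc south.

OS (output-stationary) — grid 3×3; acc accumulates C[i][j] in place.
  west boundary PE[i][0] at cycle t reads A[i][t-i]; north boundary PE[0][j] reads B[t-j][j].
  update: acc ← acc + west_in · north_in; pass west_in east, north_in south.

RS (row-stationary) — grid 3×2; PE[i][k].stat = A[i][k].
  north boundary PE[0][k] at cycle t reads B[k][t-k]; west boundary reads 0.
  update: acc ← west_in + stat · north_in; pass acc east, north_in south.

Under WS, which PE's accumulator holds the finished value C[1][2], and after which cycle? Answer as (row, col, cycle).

WS: C[1][2] accumulates in PE[1][2]:
  step 0 · PE1,2: acc=0; fwd→0 fwd↓0
  step 1 · PE1,2: acc=0; fwd→0 fwd↓0
  step 2 · PE1,2: acc=0; fwd→0 fwd↓0
  step 3 · PE1,2: acc=75; fwd→6 fwd↓75
  step 4 · PE1,2: acc=87; fwd→8 fwd↓87

(row, col, cycle) = (1, 2, 4)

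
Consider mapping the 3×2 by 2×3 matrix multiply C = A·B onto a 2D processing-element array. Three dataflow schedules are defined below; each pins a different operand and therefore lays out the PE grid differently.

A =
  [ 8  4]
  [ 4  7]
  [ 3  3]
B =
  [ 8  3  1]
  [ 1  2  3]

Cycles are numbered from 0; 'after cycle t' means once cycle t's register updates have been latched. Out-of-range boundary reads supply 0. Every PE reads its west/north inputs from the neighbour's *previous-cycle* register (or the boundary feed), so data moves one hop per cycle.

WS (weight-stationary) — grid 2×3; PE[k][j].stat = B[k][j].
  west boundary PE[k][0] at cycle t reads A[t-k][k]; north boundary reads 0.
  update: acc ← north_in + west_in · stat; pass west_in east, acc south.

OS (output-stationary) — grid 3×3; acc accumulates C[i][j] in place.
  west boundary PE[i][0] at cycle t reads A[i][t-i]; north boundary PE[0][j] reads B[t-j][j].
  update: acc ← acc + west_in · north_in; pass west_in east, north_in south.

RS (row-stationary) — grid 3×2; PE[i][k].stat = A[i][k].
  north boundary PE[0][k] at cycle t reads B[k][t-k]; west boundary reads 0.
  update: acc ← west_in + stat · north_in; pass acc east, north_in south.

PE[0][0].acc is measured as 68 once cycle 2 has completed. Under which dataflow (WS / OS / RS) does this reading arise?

WS (2×3 grid), PE[0][0]:
  cycle 0: PE[0][0] → acc 64, east 8, south 64
  cycle 1: PE[0][0] → acc 32, east 4, south 32
  cycle 2: PE[0][0] → acc 24, east 3, south 24
OS (3×3 grid), PE[0][0]:
  cycle 0: PE[0][0] → acc 64, east 8, south 8
  cycle 1: PE[0][0] → acc 68, east 4, south 1
  cycle 2: PE[0][0] → acc 68, east 0, south 0
RS (3×2 grid), PE[0][0]:
  cycle 0: PE[0][0] → acc 64, east 64, south 8
  cycle 1: PE[0][0] → acc 24, east 24, south 3
  cycle 2: PE[0][0] → acc 8, east 8, south 1

dataflow = OS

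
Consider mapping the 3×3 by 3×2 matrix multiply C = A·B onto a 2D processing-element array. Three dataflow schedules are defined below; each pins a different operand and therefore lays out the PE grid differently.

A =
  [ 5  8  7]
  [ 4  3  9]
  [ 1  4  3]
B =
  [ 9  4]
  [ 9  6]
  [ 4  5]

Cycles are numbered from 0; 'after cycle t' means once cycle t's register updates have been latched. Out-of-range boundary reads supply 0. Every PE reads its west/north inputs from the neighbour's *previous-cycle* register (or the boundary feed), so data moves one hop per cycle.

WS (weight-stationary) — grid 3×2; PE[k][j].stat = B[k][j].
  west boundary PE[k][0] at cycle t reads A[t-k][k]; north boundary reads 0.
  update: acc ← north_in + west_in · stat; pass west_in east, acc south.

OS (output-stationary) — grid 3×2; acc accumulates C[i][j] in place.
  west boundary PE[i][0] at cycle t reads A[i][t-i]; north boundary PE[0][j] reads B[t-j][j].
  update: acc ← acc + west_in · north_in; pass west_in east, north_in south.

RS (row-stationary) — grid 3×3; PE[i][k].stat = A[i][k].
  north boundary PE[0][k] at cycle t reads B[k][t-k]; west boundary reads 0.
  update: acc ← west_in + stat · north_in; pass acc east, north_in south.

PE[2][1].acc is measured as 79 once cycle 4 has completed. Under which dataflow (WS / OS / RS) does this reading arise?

WS (3×2 grid), PE[2][1]:
  c0 r2c1: 0 / 0 / 0
  c1 r2c1: 0 / 0 / 0
  c2 r2c1: 0 / 0 / 0
  c3 r2c1: 103 / 7 / 103
  c4 r2c1: 79 / 9 / 79
OS (3×2 grid), PE[2][1]:
  c0 r2c1: 0 / 0 / 0
  c1 r2c1: 0 / 0 / 0
  c2 r2c1: 0 / 0 / 0
  c3 r2c1: 4 / 1 / 4
  c4 r2c1: 28 / 4 / 6
RS (3×3 grid), PE[2][1]:
  c0 r2c1: 0 / 0 / 0
  c1 r2c1: 0 / 0 / 0
  c2 r2c1: 0 / 0 / 0
  c3 r2c1: 45 / 45 / 9
  c4 r2c1: 28 / 28 / 6

dataflow = WS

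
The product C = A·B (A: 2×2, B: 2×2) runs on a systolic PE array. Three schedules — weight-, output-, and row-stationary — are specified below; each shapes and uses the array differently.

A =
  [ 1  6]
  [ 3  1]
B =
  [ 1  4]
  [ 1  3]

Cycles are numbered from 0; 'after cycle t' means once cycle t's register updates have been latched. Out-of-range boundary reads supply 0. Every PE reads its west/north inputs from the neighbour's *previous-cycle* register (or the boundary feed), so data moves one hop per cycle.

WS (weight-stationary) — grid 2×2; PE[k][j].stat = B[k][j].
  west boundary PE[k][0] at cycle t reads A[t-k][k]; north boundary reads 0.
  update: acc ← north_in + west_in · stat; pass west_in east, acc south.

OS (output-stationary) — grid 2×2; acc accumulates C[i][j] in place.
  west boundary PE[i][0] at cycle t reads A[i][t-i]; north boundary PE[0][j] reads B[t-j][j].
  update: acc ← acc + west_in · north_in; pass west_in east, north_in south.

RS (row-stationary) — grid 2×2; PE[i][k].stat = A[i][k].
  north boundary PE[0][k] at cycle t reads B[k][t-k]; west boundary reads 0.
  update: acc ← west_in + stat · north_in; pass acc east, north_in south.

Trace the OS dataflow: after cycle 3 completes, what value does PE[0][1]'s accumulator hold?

OS 2×2: PE[0][1] cycle-by-cycle (with neighbour feeds):
  after 0 — PE[0][0] acc=1, pass-E 1, pass-S 1
  after 0 — PE[0][1] acc=0, pass-E 0, pass-S 0
  after 1 — PE[0][0] acc=7, pass-E 6, pass-S 1
  after 1 — PE[0][1] acc=4, pass-E 1, pass-S 4
  after 2 — PE[0][0] acc=7, pass-E 0, pass-S 0
  after 2 — PE[0][1] acc=22, pass-E 6, pass-S 3
  after 3 — PE[0][0] acc=7, pass-E 0, pass-S 0
  after 3 — PE[0][1] acc=22, pass-E 0, pass-S 0

PE[0][1].acc = 22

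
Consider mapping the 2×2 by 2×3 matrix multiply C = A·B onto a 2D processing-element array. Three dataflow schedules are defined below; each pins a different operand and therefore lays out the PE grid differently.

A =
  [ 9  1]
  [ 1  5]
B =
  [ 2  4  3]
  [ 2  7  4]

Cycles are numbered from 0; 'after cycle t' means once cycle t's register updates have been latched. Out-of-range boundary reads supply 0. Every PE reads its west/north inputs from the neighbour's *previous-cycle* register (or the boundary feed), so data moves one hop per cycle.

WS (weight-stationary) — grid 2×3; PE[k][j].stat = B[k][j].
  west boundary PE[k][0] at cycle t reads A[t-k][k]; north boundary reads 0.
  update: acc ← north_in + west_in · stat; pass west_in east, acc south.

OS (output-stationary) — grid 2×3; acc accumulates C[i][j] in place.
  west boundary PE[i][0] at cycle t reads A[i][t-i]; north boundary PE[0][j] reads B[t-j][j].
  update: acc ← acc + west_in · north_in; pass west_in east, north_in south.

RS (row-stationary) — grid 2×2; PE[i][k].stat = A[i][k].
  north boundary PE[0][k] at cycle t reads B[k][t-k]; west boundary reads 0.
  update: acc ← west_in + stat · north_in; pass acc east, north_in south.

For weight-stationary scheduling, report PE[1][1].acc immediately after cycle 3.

Tracing WS — 2×3 array, target PE[1][1]:
  0: (0,1).acc=0  regs=<0,0>
  0: (1,0).acc=0  regs=<0,0>
  0: (1,1).acc=0  regs=<0,0>
  1: (0,1).acc=36  regs=<9,36>
  1: (1,0).acc=20  regs=<1,20>
  1: (1,1).acc=0  regs=<0,0>
  2: (0,1).acc=4  regs=<1,4>
  2: (1,0).acc=12  regs=<5,12>
  2: (1,1).acc=43  regs=<1,43>
  3: (0,1).acc=0  regs=<0,0>
  3: (1,0).acc=0  regs=<0,0>
  3: (1,1).acc=39  regs=<5,39>

PE[1][1].acc = 39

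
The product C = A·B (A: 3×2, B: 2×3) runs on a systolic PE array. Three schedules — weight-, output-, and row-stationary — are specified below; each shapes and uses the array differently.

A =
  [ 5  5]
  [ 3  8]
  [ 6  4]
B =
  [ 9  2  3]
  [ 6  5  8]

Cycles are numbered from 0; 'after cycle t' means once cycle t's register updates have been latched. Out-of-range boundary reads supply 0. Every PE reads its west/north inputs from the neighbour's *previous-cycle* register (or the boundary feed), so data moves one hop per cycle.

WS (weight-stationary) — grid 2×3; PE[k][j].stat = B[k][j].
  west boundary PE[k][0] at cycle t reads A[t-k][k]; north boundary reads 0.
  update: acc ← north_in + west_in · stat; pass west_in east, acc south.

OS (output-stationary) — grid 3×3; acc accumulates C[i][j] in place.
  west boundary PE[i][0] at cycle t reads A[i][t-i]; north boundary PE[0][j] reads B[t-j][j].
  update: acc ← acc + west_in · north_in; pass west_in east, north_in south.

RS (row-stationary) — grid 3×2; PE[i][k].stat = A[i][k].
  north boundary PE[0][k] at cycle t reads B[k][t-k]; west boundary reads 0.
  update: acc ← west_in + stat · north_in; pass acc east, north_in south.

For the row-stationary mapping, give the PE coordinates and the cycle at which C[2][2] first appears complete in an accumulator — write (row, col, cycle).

(row, col, cycle) = (2, 1, 5)

RS — PE[2][1] is where C[2][2] collects:
  t=0 PE[2][1]: acc=0 h=0 v=0
  t=1 PE[2][1]: acc=0 h=0 v=0
  t=2 PE[2][1]: acc=0 h=0 v=0
  t=3 PE[2][1]: acc=78 h=78 v=6
  t=4 PE[2][1]: acc=32 h=32 v=5
  t=5 PE[2][1]: acc=50 h=50 v=8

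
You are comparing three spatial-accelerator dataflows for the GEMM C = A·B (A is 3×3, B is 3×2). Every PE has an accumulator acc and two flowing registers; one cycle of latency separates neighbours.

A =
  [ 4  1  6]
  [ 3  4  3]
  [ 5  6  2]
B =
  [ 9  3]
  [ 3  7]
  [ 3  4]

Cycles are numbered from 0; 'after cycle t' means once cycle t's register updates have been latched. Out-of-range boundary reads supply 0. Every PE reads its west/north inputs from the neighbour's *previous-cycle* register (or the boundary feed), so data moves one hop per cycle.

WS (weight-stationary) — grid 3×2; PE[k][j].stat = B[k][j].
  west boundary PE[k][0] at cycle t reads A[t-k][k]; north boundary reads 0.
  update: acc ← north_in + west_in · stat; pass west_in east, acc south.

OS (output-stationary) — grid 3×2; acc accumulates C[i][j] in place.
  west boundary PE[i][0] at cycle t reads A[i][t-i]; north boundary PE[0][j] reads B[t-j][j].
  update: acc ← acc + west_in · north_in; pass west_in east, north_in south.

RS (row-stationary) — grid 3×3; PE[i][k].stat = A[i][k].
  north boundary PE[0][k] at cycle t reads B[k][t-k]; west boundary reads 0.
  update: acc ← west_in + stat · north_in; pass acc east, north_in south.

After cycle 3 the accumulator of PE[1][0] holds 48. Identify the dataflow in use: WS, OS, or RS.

dataflow = OS

— WS: 3×2; PE[1][0] trace:
  c0 r1c0: 0 / 0 / 0
  c1 r1c0: 39 / 1 / 39
  c2 r1c0: 39 / 4 / 39
  c3 r1c0: 63 / 6 / 63
— OS: 3×2; PE[1][0] trace:
  c0 r1c0: 0 / 0 / 0
  c1 r1c0: 27 / 3 / 9
  c2 r1c0: 39 / 4 / 3
  c3 r1c0: 48 / 3 / 3
— RS: 3×3; PE[1][0] trace:
  c0 r1c0: 0 / 0 / 0
  c1 r1c0: 27 / 27 / 9
  c2 r1c0: 9 / 9 / 3
  c3 r1c0: 0 / 0 / 0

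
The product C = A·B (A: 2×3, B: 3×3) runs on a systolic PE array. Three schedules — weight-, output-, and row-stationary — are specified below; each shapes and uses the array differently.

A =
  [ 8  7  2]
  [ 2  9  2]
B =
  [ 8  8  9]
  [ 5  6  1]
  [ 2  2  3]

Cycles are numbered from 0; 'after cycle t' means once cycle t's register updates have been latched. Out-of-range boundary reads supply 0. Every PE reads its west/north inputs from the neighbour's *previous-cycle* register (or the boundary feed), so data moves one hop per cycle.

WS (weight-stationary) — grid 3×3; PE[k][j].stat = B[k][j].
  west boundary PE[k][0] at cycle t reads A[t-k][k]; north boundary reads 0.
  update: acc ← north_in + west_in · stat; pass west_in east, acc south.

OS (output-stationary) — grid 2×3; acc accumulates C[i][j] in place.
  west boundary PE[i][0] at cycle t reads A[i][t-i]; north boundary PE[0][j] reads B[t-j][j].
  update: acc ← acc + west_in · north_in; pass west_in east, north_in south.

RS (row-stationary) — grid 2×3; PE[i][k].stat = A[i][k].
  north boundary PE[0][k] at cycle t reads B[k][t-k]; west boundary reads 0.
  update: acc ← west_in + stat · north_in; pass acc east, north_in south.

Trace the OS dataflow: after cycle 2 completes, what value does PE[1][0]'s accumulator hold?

PE[1][0].acc = 61

OS (2×3). Following PE[1][0] plus its west/north inputs:
  t=0 PE[0][0]: acc=64 h=8 v=8
  t=0 PE[1][0]: acc=0 h=0 v=0
  t=1 PE[0][0]: acc=99 h=7 v=5
  t=1 PE[1][0]: acc=16 h=2 v=8
  t=2 PE[0][0]: acc=103 h=2 v=2
  t=2 PE[1][0]: acc=61 h=9 v=5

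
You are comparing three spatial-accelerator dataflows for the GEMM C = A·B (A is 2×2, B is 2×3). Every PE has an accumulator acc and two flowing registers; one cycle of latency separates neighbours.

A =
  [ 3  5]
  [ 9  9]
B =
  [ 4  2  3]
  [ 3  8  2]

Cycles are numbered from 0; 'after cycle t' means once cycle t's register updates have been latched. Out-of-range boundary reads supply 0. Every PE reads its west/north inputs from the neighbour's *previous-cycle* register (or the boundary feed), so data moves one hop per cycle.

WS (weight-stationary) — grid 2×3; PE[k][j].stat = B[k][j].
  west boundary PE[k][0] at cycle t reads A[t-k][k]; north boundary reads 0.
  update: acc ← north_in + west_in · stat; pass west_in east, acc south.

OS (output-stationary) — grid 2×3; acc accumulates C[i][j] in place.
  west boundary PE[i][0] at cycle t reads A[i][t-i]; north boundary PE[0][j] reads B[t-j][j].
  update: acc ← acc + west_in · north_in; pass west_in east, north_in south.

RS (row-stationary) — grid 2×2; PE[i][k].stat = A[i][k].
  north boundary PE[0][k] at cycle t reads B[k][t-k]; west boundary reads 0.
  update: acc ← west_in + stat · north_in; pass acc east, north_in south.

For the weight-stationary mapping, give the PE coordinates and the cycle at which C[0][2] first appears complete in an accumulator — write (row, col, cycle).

WS — PE[1][2] is where C[0][2] collects:
  after 0 — PE[1][2] acc=0, pass-E 0, pass-S 0
  after 1 — PE[1][2] acc=0, pass-E 0, pass-S 0
  after 2 — PE[1][2] acc=0, pass-E 0, pass-S 0
  after 3 — PE[1][2] acc=19, pass-E 5, pass-S 19

(row, col, cycle) = (1, 2, 3)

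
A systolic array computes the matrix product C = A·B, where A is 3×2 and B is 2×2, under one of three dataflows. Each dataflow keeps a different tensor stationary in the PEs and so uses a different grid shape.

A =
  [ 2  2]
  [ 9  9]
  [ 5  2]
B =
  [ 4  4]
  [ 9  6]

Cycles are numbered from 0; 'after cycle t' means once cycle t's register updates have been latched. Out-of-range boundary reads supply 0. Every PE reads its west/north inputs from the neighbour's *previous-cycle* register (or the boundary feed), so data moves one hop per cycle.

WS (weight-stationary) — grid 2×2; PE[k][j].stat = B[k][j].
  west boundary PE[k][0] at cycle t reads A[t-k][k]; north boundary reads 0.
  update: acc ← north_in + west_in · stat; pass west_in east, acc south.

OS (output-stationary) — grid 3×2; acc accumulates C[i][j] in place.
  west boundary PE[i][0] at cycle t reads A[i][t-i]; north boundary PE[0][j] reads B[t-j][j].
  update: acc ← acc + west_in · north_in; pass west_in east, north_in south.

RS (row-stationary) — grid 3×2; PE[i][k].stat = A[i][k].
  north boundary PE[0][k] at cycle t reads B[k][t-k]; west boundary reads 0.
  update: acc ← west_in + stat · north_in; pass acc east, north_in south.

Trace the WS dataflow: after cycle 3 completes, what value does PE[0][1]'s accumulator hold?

WS (2×2). Following PE[0][1] plus its west/north inputs:
  t=0 PE[0][0]: acc=8 h=2 v=8
  t=0 PE[0][1]: acc=0 h=0 v=0
  t=1 PE[0][0]: acc=36 h=9 v=36
  t=1 PE[0][1]: acc=8 h=2 v=8
  t=2 PE[0][0]: acc=20 h=5 v=20
  t=2 PE[0][1]: acc=36 h=9 v=36
  t=3 PE[0][0]: acc=0 h=0 v=0
  t=3 PE[0][1]: acc=20 h=5 v=20

PE[0][1].acc = 20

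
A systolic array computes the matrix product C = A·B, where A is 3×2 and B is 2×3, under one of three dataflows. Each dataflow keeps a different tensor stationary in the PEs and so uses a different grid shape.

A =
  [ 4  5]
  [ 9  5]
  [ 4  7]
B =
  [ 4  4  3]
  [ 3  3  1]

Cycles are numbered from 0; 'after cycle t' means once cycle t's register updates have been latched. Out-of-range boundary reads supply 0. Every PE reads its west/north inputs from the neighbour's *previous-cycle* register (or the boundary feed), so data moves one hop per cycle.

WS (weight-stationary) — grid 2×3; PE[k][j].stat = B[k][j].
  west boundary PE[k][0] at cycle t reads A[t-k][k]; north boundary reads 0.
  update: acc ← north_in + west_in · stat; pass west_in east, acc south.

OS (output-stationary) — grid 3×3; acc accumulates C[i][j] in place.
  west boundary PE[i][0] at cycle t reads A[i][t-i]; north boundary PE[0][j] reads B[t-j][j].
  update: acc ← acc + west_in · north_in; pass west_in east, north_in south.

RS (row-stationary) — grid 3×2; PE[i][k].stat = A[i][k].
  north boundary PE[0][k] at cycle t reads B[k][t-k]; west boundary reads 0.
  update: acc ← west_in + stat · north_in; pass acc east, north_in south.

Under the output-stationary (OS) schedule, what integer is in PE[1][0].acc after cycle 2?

PE[1][0].acc = 51

OS on a 3×3 grid — tracing PE[1][0] and its feeders:
  after 0 — PE[0][0] acc=16, pass-E 4, pass-S 4
  after 0 — PE[1][0] acc=0, pass-E 0, pass-S 0
  after 1 — PE[0][0] acc=31, pass-E 5, pass-S 3
  after 1 — PE[1][0] acc=36, pass-E 9, pass-S 4
  after 2 — PE[0][0] acc=31, pass-E 0, pass-S 0
  after 2 — PE[1][0] acc=51, pass-E 5, pass-S 3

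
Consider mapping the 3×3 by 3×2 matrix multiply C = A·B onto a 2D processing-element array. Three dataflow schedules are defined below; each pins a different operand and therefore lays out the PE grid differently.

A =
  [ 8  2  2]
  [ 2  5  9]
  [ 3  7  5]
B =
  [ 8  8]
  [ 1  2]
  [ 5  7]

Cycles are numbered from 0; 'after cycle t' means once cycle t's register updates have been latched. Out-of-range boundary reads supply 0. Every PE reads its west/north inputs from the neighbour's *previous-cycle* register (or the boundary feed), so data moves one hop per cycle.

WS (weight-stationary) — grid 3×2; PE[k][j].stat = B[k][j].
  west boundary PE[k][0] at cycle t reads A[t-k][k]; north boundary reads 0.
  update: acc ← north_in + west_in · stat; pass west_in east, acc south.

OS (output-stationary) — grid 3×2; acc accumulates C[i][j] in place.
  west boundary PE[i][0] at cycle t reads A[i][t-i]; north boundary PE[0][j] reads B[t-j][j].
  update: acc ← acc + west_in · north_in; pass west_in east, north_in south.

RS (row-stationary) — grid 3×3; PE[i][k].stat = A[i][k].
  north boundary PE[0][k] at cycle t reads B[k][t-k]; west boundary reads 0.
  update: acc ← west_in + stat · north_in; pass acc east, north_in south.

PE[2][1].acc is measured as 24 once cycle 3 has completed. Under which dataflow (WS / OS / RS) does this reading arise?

WS [3×2] PE[2][1] across cycles:
  step 0 · PE2,1: acc=0; fwd→0 fwd↓0
  step 1 · PE2,1: acc=0; fwd→0 fwd↓0
  step 2 · PE2,1: acc=0; fwd→0 fwd↓0
  step 3 · PE2,1: acc=82; fwd→2 fwd↓82
OS [3×2] PE[2][1] across cycles:
  step 0 · PE2,1: acc=0; fwd→0 fwd↓0
  step 1 · PE2,1: acc=0; fwd→0 fwd↓0
  step 2 · PE2,1: acc=0; fwd→0 fwd↓0
  step 3 · PE2,1: acc=24; fwd→3 fwd↓8
RS [3×3] PE[2][1] across cycles:
  step 0 · PE2,1: acc=0; fwd→0 fwd↓0
  step 1 · PE2,1: acc=0; fwd→0 fwd↓0
  step 2 · PE2,1: acc=0; fwd→0 fwd↓0
  step 3 · PE2,1: acc=31; fwd→31 fwd↓1

dataflow = OS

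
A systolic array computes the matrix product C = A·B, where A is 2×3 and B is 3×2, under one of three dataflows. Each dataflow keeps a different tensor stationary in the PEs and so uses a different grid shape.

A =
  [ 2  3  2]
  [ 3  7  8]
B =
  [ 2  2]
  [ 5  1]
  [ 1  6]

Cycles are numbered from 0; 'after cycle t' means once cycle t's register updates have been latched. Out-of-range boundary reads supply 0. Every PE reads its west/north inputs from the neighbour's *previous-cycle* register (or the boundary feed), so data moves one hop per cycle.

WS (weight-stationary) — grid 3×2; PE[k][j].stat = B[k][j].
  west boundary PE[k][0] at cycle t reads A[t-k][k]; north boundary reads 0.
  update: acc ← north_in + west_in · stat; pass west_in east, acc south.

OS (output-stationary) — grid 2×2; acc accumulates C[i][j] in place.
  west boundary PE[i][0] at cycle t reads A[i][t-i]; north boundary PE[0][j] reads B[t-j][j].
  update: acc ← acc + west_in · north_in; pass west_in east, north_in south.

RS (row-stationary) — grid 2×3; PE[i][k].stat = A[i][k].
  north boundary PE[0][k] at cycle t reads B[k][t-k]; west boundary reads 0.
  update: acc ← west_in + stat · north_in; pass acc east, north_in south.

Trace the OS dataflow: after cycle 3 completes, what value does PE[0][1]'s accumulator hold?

PE[0][1].acc = 19

OS on a 2×2 grid — tracing PE[0][1] and its feeders:
  c0 r0c0: 4 / 2 / 2
  c0 r0c1: 0 / 0 / 0
  c1 r0c0: 19 / 3 / 5
  c1 r0c1: 4 / 2 / 2
  c2 r0c0: 21 / 2 / 1
  c2 r0c1: 7 / 3 / 1
  c3 r0c0: 21 / 0 / 0
  c3 r0c1: 19 / 2 / 6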